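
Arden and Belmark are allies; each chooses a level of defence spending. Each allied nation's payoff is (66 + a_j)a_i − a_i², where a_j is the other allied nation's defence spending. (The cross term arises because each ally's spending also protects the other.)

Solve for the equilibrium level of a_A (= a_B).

66

Arden's payoff is (66 + a_B)a_A − a_A².
∂π/∂a_A = 66 + a_B − 2a_A = 0, so a_A = 33 + 0.5a_B.
By symmetry a_B = a_A; substituting into the reaction function, 0.5a_A = 33 and a_A = 66.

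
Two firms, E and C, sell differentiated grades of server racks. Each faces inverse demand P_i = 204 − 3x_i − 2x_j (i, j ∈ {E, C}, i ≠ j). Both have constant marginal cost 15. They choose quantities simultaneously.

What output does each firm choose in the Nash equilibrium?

Firm E's profit: π = x_E(204 − 3x_E − 2x_C) − 15x_E.
∂π/∂x_E = 189 − 6x_E − 2x_C = 0 ⇒ x_E = 31.5 − (1/3)x_C.
Setting x_E = x_C in the reaction function: x_E = 31.5 − (1/3)x_E, so x_E = 31.5 / (4/3) = 23.625.

23.625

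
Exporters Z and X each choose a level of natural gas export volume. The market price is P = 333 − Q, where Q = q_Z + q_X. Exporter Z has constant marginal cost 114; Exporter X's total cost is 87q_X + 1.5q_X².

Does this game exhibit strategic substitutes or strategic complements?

Exporter Z's profit: π = q_Z(333 − (q_Z + q_X)) − 114q_Z.
∂π/∂q_Z = 219 − 2q_Z − q_X = 0, so q_Z = 109.5 − 0.5q_X.
The best-response slope dq_Z/dq_X = −0.5 < 0: the reaction function is downward-sloping, so the choices are strategic substitutes.

strategic substitutes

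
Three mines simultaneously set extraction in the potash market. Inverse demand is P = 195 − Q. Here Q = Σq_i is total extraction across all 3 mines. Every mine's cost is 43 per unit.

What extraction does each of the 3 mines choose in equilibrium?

38

A representative mine's profit is π_i = q_i(195 − Q) − 43q_i, with Q = q_i + Σ_{j≠i} q_j.
First-order condition: 152 − 2q_i − Σ_{j≠i} q_j = 0.
Imposing symmetry (q_j = q for all j) turns Σ_{j≠i} q_j into 2q, so 152 = 4q and q = 38.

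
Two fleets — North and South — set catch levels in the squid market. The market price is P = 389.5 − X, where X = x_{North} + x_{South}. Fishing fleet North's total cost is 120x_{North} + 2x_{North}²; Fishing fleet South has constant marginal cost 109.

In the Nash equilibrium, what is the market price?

Fishing fleet North's profit: π = x_{North}(389.5 − (x_{North} + x_{South})) − 120x_{North} − 2x_{North}².
∂π/∂x_{North} = 269.5 − 6x_{North} − x_{South} = 0, so x_{North} = 539/12 − (1/6)x_{South}.
For South: ∂π/∂x_{South} = 280.5 − 2x_{South} − x_{North} = 0 ⇒ x_{South} = 140.25 − 0.5x_{North}.
Solving the two reaction functions simultaneously: (1 − (−1/6)(−0.5))x_{North} = 539/12 − (1/6)·140.25, so (11/12)x_{North} = 517/24 and x_{North} = 23.5.
Then x_{South} = 140.25 − 0.5·23.5 = 128.5.
Equilibrium price: P = 389.5 − 152 = 237.5.

237.5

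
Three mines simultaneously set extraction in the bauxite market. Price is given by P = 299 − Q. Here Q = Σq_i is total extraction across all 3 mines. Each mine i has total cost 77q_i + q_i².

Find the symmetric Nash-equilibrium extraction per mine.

37

A representative mine's profit is π_i = q_i(299 − Q) − 77q_i − q_i², with Q = q_i + Σ_{j≠i} q_j.
First-order condition: 222 − 4q_i − Σ_{j≠i} q_j = 0.
In a symmetric equilibrium every mine chooses the same q, so Σ_{j≠i} q_j = 2q. The condition becomes 222 − 6q = 0, giving q = 222/6 = 37.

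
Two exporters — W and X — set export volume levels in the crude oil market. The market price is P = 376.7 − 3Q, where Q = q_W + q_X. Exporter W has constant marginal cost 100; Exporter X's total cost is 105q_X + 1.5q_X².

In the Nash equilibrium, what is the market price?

211.68

Exporter W's profit: π = q_W(376.7 − 3(q_W + q_X)) − 100q_W.
∂π/∂q_W = 276.7 − 6q_W − 3q_X = 0, so q_W = 2767/60 − 0.5q_X.
For X: ∂π/∂q_X = 271.7 − 9q_X − 3q_W = 0 ⇒ q_X = 2717/90 − (1/3)q_W.
Substituting the second reaction function into the first: q_W = 2767/60 − 0.5(2717/90 − (1/3)q_W), which gives (5/6)q_W = 1396/45 ⇒ q_W = 2792/75.
Then q_X = 2717/90 − (1/3)·(2792/75) = 17.78.
Equilibrium price: P = 376.7 − 3·(8251/150) = 211.68.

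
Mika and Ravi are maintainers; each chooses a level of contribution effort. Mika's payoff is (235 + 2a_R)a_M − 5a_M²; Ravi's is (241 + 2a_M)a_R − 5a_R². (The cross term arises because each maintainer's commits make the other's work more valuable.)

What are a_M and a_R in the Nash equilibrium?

29.5, 30

Expanding Mika's payoff: 235a_M + 2a_Ra_M − 5a_M².
∂π/∂a_M = 235 + 2a_R − 10a_M = 0, so a_M = 23.5 + 0.2a_R.
Likewise for Ravi: a_R = 24.1 + 0.2a_M.
Plugging a_R into Mika's best response: a_M = 23.5 + 0.2(24.1 + 0.2a_M) ⇒ 0.96a_M = 28.32, so a_M = 29.5.
Then a_R = 24.1 + 0.2·29.5 = 30.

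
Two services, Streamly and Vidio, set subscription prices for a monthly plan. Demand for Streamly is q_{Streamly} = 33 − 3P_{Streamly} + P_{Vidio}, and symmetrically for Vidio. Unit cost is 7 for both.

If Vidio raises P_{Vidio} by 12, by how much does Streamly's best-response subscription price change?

2

Streamly's profit: π = (P_{Streamly} − 7)(33 − 3P_{Streamly} + P_{Vidio}).
∂π/∂P_{Streamly} = 54 − 6P_{Streamly} + P_{Vidio} = 0 ⇒ P_{Streamly} = 9 + (1/6)P_{Vidio}.
The reaction-function slope is 1/6, so a 12-unit rise in P_{Vidio} moves P_{Streamly} by 1/6 × 12 = 2. Streamly's best response rises — the actions are strategic complements.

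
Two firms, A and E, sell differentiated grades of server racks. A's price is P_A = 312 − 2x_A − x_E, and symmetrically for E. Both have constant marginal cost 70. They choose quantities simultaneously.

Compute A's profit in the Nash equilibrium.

Firm A's profit: π = x_A(312 − 2x_A − x_E) − 70x_A.
∂π/∂x_A = 242 − 4x_A − x_E = 0 ⇒ x_A = 60.5 − 0.25x_E.
By symmetry x_E = x_A; substituting into the reaction function, 1.25x_A = 60.5 and x_A = 48.4.
P_A = 312 − 2·48.4 − 48.4 = 166.8.
Profit = (166.8 − 70)·48.4 = 4685.12.

4685.12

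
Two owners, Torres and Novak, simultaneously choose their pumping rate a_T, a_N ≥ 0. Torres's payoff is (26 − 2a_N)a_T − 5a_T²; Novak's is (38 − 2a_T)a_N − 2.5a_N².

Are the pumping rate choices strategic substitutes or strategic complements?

Expanding Torres's payoff: 26a_T − 2a_Na_T − 5a_T².
∂π/∂a_T = 26 − 2a_N − 10a_T = 0, so a_T = 2.6 − 0.2a_N.
The best-response slope da_T/da_N = −0.2 < 0: the reaction function is downward-sloping, so the choices are strategic substitutes.

strategic substitutes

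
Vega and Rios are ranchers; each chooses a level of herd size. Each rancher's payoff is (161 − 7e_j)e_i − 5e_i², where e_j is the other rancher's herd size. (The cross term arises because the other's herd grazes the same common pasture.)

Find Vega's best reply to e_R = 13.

Vega's payoff is (161 − 7e_R)e_V − 5e_V².
∂π/∂e_V = 161 − 7e_R − 10e_V = 0, so e_V = 16.1 − 0.7e_R.
At e_R = 13: e_V = 16.1 − 0.7·13 = 7.

7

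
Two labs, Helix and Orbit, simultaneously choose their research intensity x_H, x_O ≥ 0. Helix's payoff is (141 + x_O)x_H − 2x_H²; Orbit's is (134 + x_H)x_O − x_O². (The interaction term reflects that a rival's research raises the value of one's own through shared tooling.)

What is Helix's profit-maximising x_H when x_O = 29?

42.5

Expanding Helix's payoff: 141x_H + x_Ox_H − 2x_H².
∂π/∂x_H = 141 + x_O − 4x_H = 0, so x_H = 35.25 + 0.25x_O.
At x_O = 29: x_H = 35.25 + 0.25·29 = 42.5.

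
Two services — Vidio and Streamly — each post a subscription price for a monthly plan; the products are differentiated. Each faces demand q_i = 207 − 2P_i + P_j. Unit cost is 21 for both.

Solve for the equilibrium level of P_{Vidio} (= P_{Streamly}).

Vidio's profit: π = (P_{Vidio} − 21)(207 − 2P_{Vidio} + P_{Streamly}).
∂π/∂P_{Vidio} = 249 − 4P_{Vidio} + P_{Streamly} = 0 ⇒ P_{Vidio} = 62.25 + 0.25P_{Streamly}.
By symmetry P_{Streamly} = P_{Vidio}; substituting into the reaction function, 0.75P_{Vidio} = 62.25 and P_{Vidio} = 83.

83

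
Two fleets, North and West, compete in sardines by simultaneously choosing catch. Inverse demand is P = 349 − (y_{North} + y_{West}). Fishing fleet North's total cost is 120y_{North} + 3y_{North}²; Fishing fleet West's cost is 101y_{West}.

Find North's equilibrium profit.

Fishing fleet North's profit: π = y_{North}(349 − (y_{North} + y_{West})) − 120y_{North} − 3y_{North}².
∂π/∂y_{North} = 229 − 8y_{North} − y_{West} = 0, so y_{North} = 28.625 − 0.125y_{West}.
For West: ∂π/∂y_{West} = 248 − 2y_{West} − y_{North} = 0 ⇒ y_{West} = 124 − 0.5y_{North}.
Plugging y_{West} into North's best response: y_{North} = 28.625 − 0.125(124 − 0.5y_{North}) ⇒ 0.9375y_{North} = 13.125, so y_{North} = 14.
Then y_{West} = 124 − 0.5·14 = 117.
Price P = 349 − 131 = 218.
North's profit: (218 − 120)·14 − 3(14)² = 784.

784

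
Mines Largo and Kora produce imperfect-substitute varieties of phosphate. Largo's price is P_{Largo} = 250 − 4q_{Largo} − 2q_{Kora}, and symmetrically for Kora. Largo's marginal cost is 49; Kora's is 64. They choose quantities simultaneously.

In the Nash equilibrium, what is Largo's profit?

Mine Largo's profit: π = q_{Largo}(250 − 4q_{Largo} − 2q_{Kora}) − 49q_{Largo}.
∂π/∂q_{Largo} = 201 − 8q_{Largo} − 2q_{Kora} = 0 ⇒ q_{Largo} = 25.125 − 0.25q_{Kora}.
Similarly q_{Kora} = 23.25 − 0.25q_{Largo}.
Substituting the second reaction function into the first: q_{Largo} = 25.125 − 0.25(23.25 − 0.25q_{Largo}), which gives 0.9375q_{Largo} = 19.3125 ⇒ q_{Largo} = 20.6.
Then q_{Kora} = 23.25 − 0.25·20.6 = 18.1.
P_{Largo} = 250 − 4·20.6 − 2·18.1 = 131.4.
Profit = (131.4 − 49)·20.6 = 1697.44.

1697.44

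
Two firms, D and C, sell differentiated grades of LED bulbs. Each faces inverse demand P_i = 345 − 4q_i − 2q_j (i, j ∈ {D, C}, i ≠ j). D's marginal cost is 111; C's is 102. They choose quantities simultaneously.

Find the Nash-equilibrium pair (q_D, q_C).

Firm D's profit: π = q_D(345 − 4q_D − 2q_C) − 111q_D.
∂π/∂q_D = 234 − 8q_D − 2q_C = 0 ⇒ q_D = 29.25 − 0.25q_C.
Similarly q_C = 30.375 − 0.25q_D.
Substituting the second reaction function into the first: q_D = 29.25 − 0.25(30.375 − 0.25q_D), which gives 0.9375q_D = 693/32 ⇒ q_D = 23.1.
Then q_C = 30.375 − 0.25·23.1 = 24.6.

23.1, 24.6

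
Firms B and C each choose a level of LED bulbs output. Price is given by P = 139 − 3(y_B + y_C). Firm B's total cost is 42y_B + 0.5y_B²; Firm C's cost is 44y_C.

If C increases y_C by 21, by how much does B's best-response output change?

Firm B's profit: π = y_B(139 − 3(y_B + y_C)) − 42y_B − 0.5y_B².
∂π/∂y_B = 97 − 7y_B − 3y_C = 0, so y_B = 97/7 − (3/7)y_C.
The reaction-function slope is −3/7, so a 21-unit rise in y_C moves y_B by −3/7 × 21 = −9. B's best response falls — the actions are strategic substitutes.

-9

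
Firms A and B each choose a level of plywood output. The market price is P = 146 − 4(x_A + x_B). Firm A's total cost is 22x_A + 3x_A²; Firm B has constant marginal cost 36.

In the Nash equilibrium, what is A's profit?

Firm A's profit: π = x_A(146 − 4(x_A + x_B)) − 22x_A − 3x_A².
∂π/∂x_A = 124 − 14x_A − 4x_B = 0, so x_A = 62/7 − (2/7)x_B.
For B: ∂π/∂x_B = 110 − 8x_B − 4x_A = 0 ⇒ x_B = 13.75 − 0.5x_A.
Substituting the second reaction function into the first: x_A = 62/7 − (2/7)(13.75 − 0.5x_A), which gives (6/7)x_A = 69/14 ⇒ x_A = 5.75.
Then x_B = 13.75 − 0.5·5.75 = 10.875.
Price P = 146 − 4·16.625 = 79.5.
A's profit: (79.5 − 22)·5.75 − 3(5.75)² = 231.4375.

231.4375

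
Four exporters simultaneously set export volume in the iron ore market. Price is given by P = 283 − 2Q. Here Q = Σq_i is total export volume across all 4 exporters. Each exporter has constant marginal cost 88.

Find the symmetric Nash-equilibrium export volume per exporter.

A representative exporter's profit is π_i = q_i(283 − 2Q) − 88q_i, with Q = q_i + Σ_{j≠i} q_j.
First-order condition: 195 − 4q_i − 2Σ_{j≠i} q_j = 0.
Imposing symmetry (q_j = q for all j) turns Σ_{j≠i} q_j into 3q, so 195 = 10q and q = 19.5.

19.5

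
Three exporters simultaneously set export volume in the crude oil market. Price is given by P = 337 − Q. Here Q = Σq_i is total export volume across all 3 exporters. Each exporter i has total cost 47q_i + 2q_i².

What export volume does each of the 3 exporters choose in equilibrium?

A representative exporter's profit is π_i = q_i(337 − Q) − 47q_i − 2q_i², with Q = q_i + Σ_{j≠i} q_j.
First-order condition: 290 − 6q_i − Σ_{j≠i} q_j = 0.
In a symmetric equilibrium every exporter chooses the same q, so Σ_{j≠i} q_j = 2q. The condition becomes 290 − 8q = 0, giving q = 290/8 = 36.25.

36.25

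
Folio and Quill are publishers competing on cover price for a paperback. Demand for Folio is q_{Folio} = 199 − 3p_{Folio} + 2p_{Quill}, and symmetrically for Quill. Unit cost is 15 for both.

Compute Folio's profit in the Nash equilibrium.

6348

Folio's profit: π = (p_{Folio} − 15)(199 − 3p_{Folio} + 2p_{Quill}).
∂π/∂p_{Folio} = 244 − 6p_{Folio} + 2p_{Quill} = 0 ⇒ p_{Folio} = 122/3 + (1/3)p_{Quill}.
By symmetry p_{Quill} = p_{Folio}; substituting into the reaction function, (2/3)p_{Folio} = 122/3 and p_{Folio} = 61.
q_{Folio} = 199 − 3·61 + 2·61 = 138.
Profit = (61 − 15)·138 = 6348.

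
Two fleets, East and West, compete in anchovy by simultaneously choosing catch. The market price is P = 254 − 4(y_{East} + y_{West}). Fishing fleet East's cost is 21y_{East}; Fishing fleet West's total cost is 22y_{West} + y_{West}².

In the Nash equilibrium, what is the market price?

Fishing fleet East's profit: π = y_{East}(254 − 4(y_{East} + y_{West})) − 21y_{East}.
∂π/∂y_{East} = 233 − 8y_{East} − 4y_{West} = 0, so y_{East} = 29.125 − 0.5y_{West}.
For West: ∂π/∂y_{West} = 232 − 10y_{West} − 4y_{East} = 0 ⇒ y_{West} = 23.2 − 0.4y_{East}.
Plugging y_{West} into East's best response: y_{East} = 29.125 − 0.5(23.2 − 0.4y_{East}) ⇒ 0.8y_{East} = 17.525, so y_{East} = 701/32.
Then y_{West} = 23.2 − 0.4·(701/32) = 14.4375.
Equilibrium price: P = 254 − 4·(1163/32) = 108.625.

108.625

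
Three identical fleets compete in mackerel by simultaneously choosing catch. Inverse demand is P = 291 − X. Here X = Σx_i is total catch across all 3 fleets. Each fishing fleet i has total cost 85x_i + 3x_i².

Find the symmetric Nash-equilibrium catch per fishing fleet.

20.6

A representative fishing fleet's profit is π_i = x_i(291 − X) − 85x_i − 3x_i², with X = x_i + Σ_{j≠i} x_j.
First-order condition: 206 − 8x_i − Σ_{j≠i} x_j = 0.
Imposing symmetry (x_j = x for all j) turns Σ_{j≠i} x_j into 2x, so 206 = 10x and x = 20.6.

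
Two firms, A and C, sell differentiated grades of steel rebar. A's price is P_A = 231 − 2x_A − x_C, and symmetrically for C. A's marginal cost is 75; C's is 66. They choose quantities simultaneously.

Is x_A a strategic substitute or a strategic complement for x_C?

Firm A's profit: π = x_A(231 − 2x_A − x_C) − 75x_A.
∂π/∂x_A = 156 − 4x_A − x_C = 0 ⇒ x_A = 39 − 0.25x_C.
The best-response slope dx_A/dx_C = −0.25 < 0: the reaction function is downward-sloping, so the choices are strategic substitutes.

strategic substitutes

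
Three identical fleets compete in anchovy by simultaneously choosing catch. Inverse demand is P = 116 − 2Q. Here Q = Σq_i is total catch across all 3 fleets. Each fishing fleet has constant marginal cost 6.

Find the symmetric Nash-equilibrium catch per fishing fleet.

A representative fishing fleet's profit is π_i = q_i(116 − 2Q) − 6q_i, with Q = q_i + Σ_{j≠i} q_j.
First-order condition: 110 − 4q_i − 2Σ_{j≠i} q_j = 0.
In a symmetric equilibrium every fishing fleet chooses the same q, so Σ_{j≠i} q_j = 2q. The condition becomes 110 − 8q = 0, giving q = 110/8 = 13.75.

13.75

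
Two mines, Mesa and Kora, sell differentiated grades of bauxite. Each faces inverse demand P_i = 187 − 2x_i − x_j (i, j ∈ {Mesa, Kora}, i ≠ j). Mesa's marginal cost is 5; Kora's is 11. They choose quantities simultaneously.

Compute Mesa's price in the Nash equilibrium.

Mine Mesa's profit: π = x_{Mesa}(187 − 2x_{Mesa} − x_{Kora}) − 5x_{Mesa}.
∂π/∂x_{Mesa} = 182 − 4x_{Mesa} − x_{Kora} = 0 ⇒ x_{Mesa} = 45.5 − 0.25x_{Kora}.
Similarly x_{Kora} = 44 − 0.25x_{Mesa}.
Substituting the second reaction function into the first: x_{Mesa} = 45.5 − 0.25(44 − 0.25x_{Mesa}), which gives 0.9375x_{Mesa} = 34.5 ⇒ x_{Mesa} = 36.8.
Then x_{Kora} = 44 − 0.25·36.8 = 34.8.
P_{Mesa} = 187 − 2·36.8 − 34.8 = 78.6.

78.6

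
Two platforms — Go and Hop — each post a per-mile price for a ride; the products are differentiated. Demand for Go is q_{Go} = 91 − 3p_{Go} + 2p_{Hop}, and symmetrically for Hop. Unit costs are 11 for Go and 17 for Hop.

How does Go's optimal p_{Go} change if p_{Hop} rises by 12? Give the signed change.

4

Go's profit: π = (p_{Go} − 11)(91 − 3p_{Go} + 2p_{Hop}).
∂π/∂p_{Go} = 124 − 6p_{Go} + 2p_{Hop} = 0 ⇒ p_{Go} = 62/3 + (1/3)p_{Hop}.
The reaction-function slope is 1/3, so a 12-unit rise in p_{Hop} moves p_{Go} by 1/3 × 12 = 4. Go's best response rises — the actions are strategic complements.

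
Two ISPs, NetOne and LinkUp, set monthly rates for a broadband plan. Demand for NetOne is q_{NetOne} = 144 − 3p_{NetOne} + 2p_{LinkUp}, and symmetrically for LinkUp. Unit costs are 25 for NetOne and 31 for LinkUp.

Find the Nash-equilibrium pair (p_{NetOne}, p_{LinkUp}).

55.875, 58.125

NetOne's profit: π = (p_{NetOne} − 25)(144 − 3p_{NetOne} + 2p_{LinkUp}).
∂π/∂p_{NetOne} = 219 − 6p_{NetOne} + 2p_{LinkUp} = 0 ⇒ p_{NetOne} = 36.5 + (1/3)p_{LinkUp}.
Similarly p_{LinkUp} = 39.5 + (1/3)p_{NetOne}.
Plugging p_{LinkUp} into NetOne's best response: p_{NetOne} = 36.5 + (1/3)(39.5 + (1/3)p_{NetOne}) ⇒ (8/9)p_{NetOne} = 149/3, so p_{NetOne} = 55.875.
Then p_{LinkUp} = 39.5 + (1/3)·55.875 = 58.125.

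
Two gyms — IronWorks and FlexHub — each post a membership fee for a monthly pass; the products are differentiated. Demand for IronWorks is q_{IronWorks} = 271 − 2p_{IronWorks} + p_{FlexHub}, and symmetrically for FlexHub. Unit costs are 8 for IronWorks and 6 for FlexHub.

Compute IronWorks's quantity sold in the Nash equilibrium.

IronWorks's profit: π = (p_{IronWorks} − 8)(271 − 2p_{IronWorks} + p_{FlexHub}).
∂π/∂p_{IronWorks} = 287 − 4p_{IronWorks} + p_{FlexHub} = 0 ⇒ p_{IronWorks} = 71.75 + 0.25p_{FlexHub}.
Similarly p_{FlexHub} = 70.75 + 0.25p_{IronWorks}.
Substituting the second reaction function into the first: p_{IronWorks} = 71.75 + 0.25(70.75 + 0.25p_{IronWorks}), which gives 0.9375p_{IronWorks} = 89.4375 ⇒ p_{IronWorks} = 95.4.
Then p_{FlexHub} = 70.75 + 0.25·95.4 = 94.6.
q_{IronWorks} = 271 − 2·95.4 + 94.6 = 174.8.

174.8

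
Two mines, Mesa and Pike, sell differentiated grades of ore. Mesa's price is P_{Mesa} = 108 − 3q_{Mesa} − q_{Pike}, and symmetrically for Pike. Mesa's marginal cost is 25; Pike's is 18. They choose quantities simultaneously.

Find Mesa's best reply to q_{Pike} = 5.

Mine Mesa's profit: π = q_{Mesa}(108 − 3q_{Mesa} − q_{Pike}) − 25q_{Mesa}.
∂π/∂q_{Mesa} = 83 − 6q_{Mesa} − q_{Pike} = 0 ⇒ q_{Mesa} = 83/6 − (1/6)q_{Pike}.
At q_{Pike} = 5: q_{Mesa} = 83/6 − (1/6)·5 = 13.

13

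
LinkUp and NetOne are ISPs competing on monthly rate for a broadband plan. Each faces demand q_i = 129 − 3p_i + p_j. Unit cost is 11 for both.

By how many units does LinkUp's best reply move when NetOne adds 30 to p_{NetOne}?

LinkUp's profit: π = (p_{LinkUp} − 11)(129 − 3p_{LinkUp} + p_{NetOne}).
∂π/∂p_{LinkUp} = 162 − 6p_{LinkUp} + p_{NetOne} = 0 ⇒ p_{LinkUp} = 27 + (1/6)p_{NetOne}.
The reaction-function slope is 1/6, so a 30-unit rise in p_{NetOne} moves p_{LinkUp} by 1/6 × 30 = 5. LinkUp's best response rises — the actions are strategic complements.

5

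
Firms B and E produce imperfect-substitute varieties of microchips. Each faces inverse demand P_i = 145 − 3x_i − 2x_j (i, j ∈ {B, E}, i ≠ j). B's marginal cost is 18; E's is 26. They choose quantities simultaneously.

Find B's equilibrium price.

67.125

Firm B's profit: π = x_B(145 − 3x_B − 2x_E) − 18x_B.
∂π/∂x_B = 127 − 6x_B − 2x_E = 0 ⇒ x_B = 127/6 − (1/3)x_E.
Similarly x_E = 119/6 − (1/3)x_B.
Solving the two reaction functions simultaneously: (1 − (−1/3)(−1/3))x_B = 127/6 − (1/3)·(119/6), so (8/9)x_B = 131/9 and x_B = 16.375.
Then x_E = 119/6 − (1/3)·16.375 = 14.375.
P_B = 145 − 3·16.375 − 2·14.375 = 67.125.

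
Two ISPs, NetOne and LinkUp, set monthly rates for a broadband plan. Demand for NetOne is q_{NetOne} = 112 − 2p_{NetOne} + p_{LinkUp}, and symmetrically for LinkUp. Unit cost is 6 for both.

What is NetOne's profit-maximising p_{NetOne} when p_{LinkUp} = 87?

NetOne's profit: π = (p_{NetOne} − 6)(112 − 2p_{NetOne} + p_{LinkUp}).
∂π/∂p_{NetOne} = 124 − 4p_{NetOne} + p_{LinkUp} = 0 ⇒ p_{NetOne} = 31 + 0.25p_{LinkUp}.
At p_{LinkUp} = 87: p_{NetOne} = 31 + 0.25·87 = 52.75.

52.75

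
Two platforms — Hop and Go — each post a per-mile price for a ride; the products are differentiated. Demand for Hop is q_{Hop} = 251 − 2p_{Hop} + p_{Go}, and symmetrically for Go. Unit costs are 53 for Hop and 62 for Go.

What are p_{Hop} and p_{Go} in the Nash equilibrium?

Hop's profit: π = (p_{Hop} − 53)(251 − 2p_{Hop} + p_{Go}).
∂π/∂p_{Hop} = 357 − 4p_{Hop} + p_{Go} = 0 ⇒ p_{Hop} = 89.25 + 0.25p_{Go}.
Similarly p_{Go} = 93.75 + 0.25p_{Hop}.
Solving the two reaction functions simultaneously: (1 − (0.25)(0.25))p_{Hop} = 89.25 + 0.25·93.75, so 0.9375p_{Hop} = 112.6875 and p_{Hop} = 120.2.
Then p_{Go} = 93.75 + 0.25·120.2 = 123.8.

120.2, 123.8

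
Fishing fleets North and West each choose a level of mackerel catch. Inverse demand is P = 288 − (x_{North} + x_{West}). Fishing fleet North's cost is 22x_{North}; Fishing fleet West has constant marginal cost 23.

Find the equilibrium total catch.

177

Fishing fleet North's profit: π = x_{North}(288 − (x_{North} + x_{West})) − 22x_{North}.
∂π/∂x_{North} = 266 − 2x_{North} − x_{West} = 0, so x_{North} = 133 − 0.5x_{West}.
By the same steps for West: x_{West} = 132.5 − 0.5x_{North}.
Substituting the second reaction function into the first: x_{North} = 133 − 0.5(132.5 − 0.5x_{North}), which gives 0.75x_{North} = 66.75 ⇒ x_{North} = 89.
Then x_{West} = 132.5 − 0.5·89 = 88.
Total catch: 89 + 88 = 177.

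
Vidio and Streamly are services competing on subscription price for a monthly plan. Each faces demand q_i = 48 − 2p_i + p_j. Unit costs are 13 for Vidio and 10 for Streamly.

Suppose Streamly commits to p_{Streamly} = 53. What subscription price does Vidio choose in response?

31.75

Vidio's profit: π = (p_{Vidio} − 13)(48 − 2p_{Vidio} + p_{Streamly}).
∂π/∂p_{Vidio} = 74 − 4p_{Vidio} + p_{Streamly} = 0 ⇒ p_{Vidio} = 18.5 + 0.25p_{Streamly}.
At p_{Streamly} = 53: p_{Vidio} = 18.5 + 0.25·53 = 31.75.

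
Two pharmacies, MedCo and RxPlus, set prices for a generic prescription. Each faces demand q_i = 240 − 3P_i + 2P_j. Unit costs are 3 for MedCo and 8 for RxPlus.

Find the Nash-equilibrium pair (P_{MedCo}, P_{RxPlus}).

63.1875, 65.0625

MedCo's profit: π = (P_{MedCo} − 3)(240 − 3P_{MedCo} + 2P_{RxPlus}).
∂π/∂P_{MedCo} = 249 − 6P_{MedCo} + 2P_{RxPlus} = 0 ⇒ P_{MedCo} = 41.5 + (1/3)P_{RxPlus}.
Similarly P_{RxPlus} = 44 + (1/3)P_{MedCo}.
Substituting the second reaction function into the first: P_{MedCo} = 41.5 + (1/3)(44 + (1/3)P_{MedCo}), which gives (8/9)P_{MedCo} = 337/6 ⇒ P_{MedCo} = 63.1875.
Then P_{RxPlus} = 44 + (1/3)·63.1875 = 65.0625.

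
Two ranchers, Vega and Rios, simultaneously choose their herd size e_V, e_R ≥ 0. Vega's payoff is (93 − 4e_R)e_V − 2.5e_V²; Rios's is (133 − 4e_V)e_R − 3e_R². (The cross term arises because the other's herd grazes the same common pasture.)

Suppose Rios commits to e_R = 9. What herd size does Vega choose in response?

Expanding Vega's payoff: 93e_V − 4e_Re_V − 2.5e_V².
∂π/∂e_V = 93 − 4e_R − 5e_V = 0, so e_V = 18.6 − 0.8e_R.
At e_R = 9: e_V = 18.6 − 0.8·9 = 11.4.

11.4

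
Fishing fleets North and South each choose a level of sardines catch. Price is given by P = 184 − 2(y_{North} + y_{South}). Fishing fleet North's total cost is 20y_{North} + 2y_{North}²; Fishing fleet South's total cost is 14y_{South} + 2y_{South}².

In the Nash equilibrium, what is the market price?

Fishing fleet North's profit: π = y_{North}(184 − 2(y_{North} + y_{South})) − 20y_{North} − 2y_{North}².
∂π/∂y_{North} = 164 − 8y_{North} − 2y_{South} = 0, so y_{North} = 20.5 − 0.25y_{South}.
By the same steps for South: y_{South} = 21.25 − 0.25y_{North}.
Solving the two reaction functions simultaneously: (1 − (−0.25)(−0.25))y_{North} = 20.5 − 0.25·21.25, so 0.9375y_{North} = 15.1875 and y_{North} = 16.2.
Then y_{South} = 21.25 − 0.25·16.2 = 17.2.
Equilibrium price: P = 184 − 2·33.4 = 117.2.

117.2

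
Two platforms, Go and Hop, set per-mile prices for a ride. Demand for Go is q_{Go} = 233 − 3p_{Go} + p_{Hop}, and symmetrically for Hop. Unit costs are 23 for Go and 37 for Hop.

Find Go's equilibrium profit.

4469.88

Go's profit: π = (p_{Go} − 23)(233 − 3p_{Go} + p_{Hop}).
∂π/∂p_{Go} = 302 − 6p_{Go} + p_{Hop} = 0 ⇒ p_{Go} = 151/3 + (1/6)p_{Hop}.
Similarly p_{Hop} = 172/3 + (1/6)p_{Go}.
Plugging p_{Hop} into Go's best response: p_{Go} = 151/3 + (1/6)(172/3 + (1/6)p_{Go}) ⇒ (35/36)p_{Go} = 539/9, so p_{Go} = 61.6.
Then p_{Hop} = 172/3 + (1/6)·61.6 = 67.6.
q_{Go} = 233 − 3·61.6 + 67.6 = 115.8.
Profit = (61.6 − 23)·115.8 = 4469.88.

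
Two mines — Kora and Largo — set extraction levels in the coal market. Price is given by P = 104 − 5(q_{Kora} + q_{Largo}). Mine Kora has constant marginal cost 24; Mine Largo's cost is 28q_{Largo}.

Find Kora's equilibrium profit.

156.8

Mine Kora's profit: π = q_{Kora}(104 − 5(q_{Kora} + q_{Largo})) − 24q_{Kora}.
∂π/∂q_{Kora} = 80 − 10q_{Kora} − 5q_{Largo} = 0, so q_{Kora} = 8 − 0.5q_{Largo}.
By the same steps for Largo: q_{Largo} = 7.6 − 0.5q_{Kora}.
Plugging q_{Largo} into Kora's best response: q_{Kora} = 8 − 0.5(7.6 − 0.5q_{Kora}) ⇒ 0.75q_{Kora} = 4.2, so q_{Kora} = 5.6.
Then q_{Largo} = 7.6 − 0.5·5.6 = 4.8.
Price P = 104 − 5·10.4 = 52.
Kora's profit: (52 − 24)·5.6 = 156.8.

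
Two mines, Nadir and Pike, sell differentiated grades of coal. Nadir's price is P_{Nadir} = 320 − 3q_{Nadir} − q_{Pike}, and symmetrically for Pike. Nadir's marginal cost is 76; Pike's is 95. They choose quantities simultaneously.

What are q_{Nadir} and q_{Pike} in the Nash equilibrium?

35.4, 31.6

Mine Nadir's profit: π = q_{Nadir}(320 − 3q_{Nadir} − q_{Pike}) − 76q_{Nadir}.
∂π/∂q_{Nadir} = 244 − 6q_{Nadir} − q_{Pike} = 0 ⇒ q_{Nadir} = 122/3 − (1/6)q_{Pike}.
Similarly q_{Pike} = 37.5 − (1/6)q_{Nadir}.
Substituting the second reaction function into the first: q_{Nadir} = 122/3 − (1/6)(37.5 − (1/6)q_{Nadir}), which gives (35/36)q_{Nadir} = 413/12 ⇒ q_{Nadir} = 35.4.
Then q_{Pike} = 37.5 − (1/6)·35.4 = 31.6.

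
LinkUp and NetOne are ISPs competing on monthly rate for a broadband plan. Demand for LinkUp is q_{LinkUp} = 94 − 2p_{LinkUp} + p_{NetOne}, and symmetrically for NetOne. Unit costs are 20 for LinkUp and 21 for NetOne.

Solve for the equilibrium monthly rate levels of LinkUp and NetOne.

44.8, 45.2

LinkUp's profit: π = (p_{LinkUp} − 20)(94 − 2p_{LinkUp} + p_{NetOne}).
∂π/∂p_{LinkUp} = 134 − 4p_{LinkUp} + p_{NetOne} = 0 ⇒ p_{LinkUp} = 33.5 + 0.25p_{NetOne}.
Similarly p_{NetOne} = 34 + 0.25p_{LinkUp}.
Substituting the second reaction function into the first: p_{LinkUp} = 33.5 + 0.25(34 + 0.25p_{LinkUp}), which gives 0.9375p_{LinkUp} = 42 ⇒ p_{LinkUp} = 44.8.
Then p_{NetOne} = 34 + 0.25·44.8 = 45.2.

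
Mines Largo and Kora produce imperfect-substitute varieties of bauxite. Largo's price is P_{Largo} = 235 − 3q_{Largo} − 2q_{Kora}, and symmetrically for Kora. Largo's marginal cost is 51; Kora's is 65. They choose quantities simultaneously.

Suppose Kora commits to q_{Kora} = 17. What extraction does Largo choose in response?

Mine Largo's profit: π = q_{Largo}(235 − 3q_{Largo} − 2q_{Kora}) − 51q_{Largo}.
∂π/∂q_{Largo} = 184 − 6q_{Largo} − 2q_{Kora} = 0 ⇒ q_{Largo} = 92/3 − (1/3)q_{Kora}.
At q_{Kora} = 17: q_{Largo} = 92/3 − (1/3)·17 = 25.

25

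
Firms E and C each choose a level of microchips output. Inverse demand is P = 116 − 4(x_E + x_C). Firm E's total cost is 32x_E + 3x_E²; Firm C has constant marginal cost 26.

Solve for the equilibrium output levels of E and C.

Firm E's profit: π = x_E(116 − 4(x_E + x_C)) − 32x_E − 3x_E².
∂π/∂x_E = 84 − 14x_E − 4x_C = 0, so x_E = 6 − (2/7)x_C.
For C: ∂π/∂x_C = 90 − 8x_C − 4x_E = 0 ⇒ x_C = 11.25 − 0.5x_E.
Plugging x_C into E's best response: x_E = 6 − (2/7)(11.25 − 0.5x_E) ⇒ (6/7)x_E = 39/14, so x_E = 3.25.
Then x_C = 11.25 − 0.5·3.25 = 9.625.

3.25, 9.625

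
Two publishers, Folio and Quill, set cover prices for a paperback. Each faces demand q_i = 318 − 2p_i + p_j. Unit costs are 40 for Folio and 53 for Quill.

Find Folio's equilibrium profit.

17822.72

Folio's profit: π = (p_{Folio} − 40)(318 − 2p_{Folio} + p_{Quill}).
∂π/∂p_{Folio} = 398 − 4p_{Folio} + p_{Quill} = 0 ⇒ p_{Folio} = 99.5 + 0.25p_{Quill}.
Similarly p_{Quill} = 106 + 0.25p_{Folio}.
Solving the two reaction functions simultaneously: (1 − (0.25)(0.25))p_{Folio} = 99.5 + 0.25·106, so 0.9375p_{Folio} = 126 and p_{Folio} = 134.4.
Then p_{Quill} = 106 + 0.25·134.4 = 139.6.
q_{Folio} = 318 − 2·134.4 + 139.6 = 188.8.
Profit = (134.4 − 40)·188.8 = 17822.72.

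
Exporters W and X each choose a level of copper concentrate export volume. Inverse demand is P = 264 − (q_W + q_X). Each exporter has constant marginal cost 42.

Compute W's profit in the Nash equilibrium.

Exporter W's profit: π = q_W(264 − (q_W + q_X)) − 42q_W.
∂π/∂q_W = 222 − 2q_W − q_X = 0, so q_W = 111 − 0.5q_X.
Setting q_W = q_X in the reaction function: q_W = 111 − 0.5q_W, so q_W = 111 / 1.5 = 74.
Price P = 264 − 148 = 116.
W's profit: (116 − 42)·74 = 5476.

5476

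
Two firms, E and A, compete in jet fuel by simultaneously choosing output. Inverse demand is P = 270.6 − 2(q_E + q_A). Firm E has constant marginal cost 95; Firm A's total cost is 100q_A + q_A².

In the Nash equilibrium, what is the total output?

52.18

Firm E's profit: π = q_E(270.6 − 2(q_E + q_A)) − 95q_E.
∂π/∂q_E = 175.6 − 4q_E − 2q_A = 0, so q_E = 43.9 − 0.5q_A.
For A: ∂π/∂q_A = 170.6 − 6q_A − 2q_E = 0 ⇒ q_A = 853/30 − (1/3)q_E.
Solving the two reaction functions simultaneously: (1 − (−0.5)(−1/3))q_E = 43.9 − 0.5·(853/30), so (5/6)q_E = 1781/60 and q_E = 35.62.
Then q_A = 853/30 − (1/3)·35.62 = 16.56.
Total output: 35.62 + 16.56 = 52.18.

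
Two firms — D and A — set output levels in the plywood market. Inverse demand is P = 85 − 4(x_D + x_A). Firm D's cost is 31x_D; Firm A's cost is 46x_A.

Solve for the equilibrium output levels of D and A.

5.75, 2

Firm D's profit: π = x_D(85 − 4(x_D + x_A)) − 31x_D.
∂π/∂x_D = 54 − 8x_D − 4x_A = 0, so x_D = 6.75 − 0.5x_A.
By the same steps for A: x_A = 4.875 − 0.5x_D.
Plugging x_A into D's best response: x_D = 6.75 − 0.5(4.875 − 0.5x_D) ⇒ 0.75x_D = 4.3125, so x_D = 5.75.
Then x_A = 4.875 − 0.5·5.75 = 2.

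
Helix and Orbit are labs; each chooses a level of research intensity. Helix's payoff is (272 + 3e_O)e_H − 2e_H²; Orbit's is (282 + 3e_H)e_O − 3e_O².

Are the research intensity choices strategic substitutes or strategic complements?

Expanding Helix's payoff: 272e_H + 3e_Oe_H − 2e_H².
∂π/∂e_H = 272 + 3e_O − 4e_H = 0, so e_H = 68 + 0.75e_O.
The best-response slope de_H/de_O = 0.75 > 0: the reaction function is upward-sloping, so the choices are strategic complements.

strategic complements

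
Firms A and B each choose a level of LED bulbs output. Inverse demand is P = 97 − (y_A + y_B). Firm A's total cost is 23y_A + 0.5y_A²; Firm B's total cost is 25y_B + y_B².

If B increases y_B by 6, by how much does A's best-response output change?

-2

Firm A's profit: π = y_A(97 − (y_A + y_B)) − 23y_A − 0.5y_A².
∂π/∂y_A = 74 − 3y_A − y_B = 0, so y_A = 74/3 − (1/3)y_B.
The reaction-function slope is −1/3, so a 6-unit rise in y_B moves y_A by −1/3 × 6 = −2. A's best response falls — the actions are strategic substitutes.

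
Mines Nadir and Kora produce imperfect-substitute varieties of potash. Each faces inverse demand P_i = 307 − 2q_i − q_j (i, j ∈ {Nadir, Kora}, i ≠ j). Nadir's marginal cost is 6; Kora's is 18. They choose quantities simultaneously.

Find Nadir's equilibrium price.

Mine Nadir's profit: π = q_{Nadir}(307 − 2q_{Nadir} − q_{Kora}) − 6q_{Nadir}.
∂π/∂q_{Nadir} = 301 − 4q_{Nadir} − q_{Kora} = 0 ⇒ q_{Nadir} = 75.25 − 0.25q_{Kora}.
Similarly q_{Kora} = 72.25 − 0.25q_{Nadir}.
Plugging q_{Kora} into Nadir's best response: q_{Nadir} = 75.25 − 0.25(72.25 − 0.25q_{Nadir}) ⇒ 0.9375q_{Nadir} = 57.1875, so q_{Nadir} = 61.
Then q_{Kora} = 72.25 − 0.25·61 = 57.
P_{Nadir} = 307 − 2·61 − 57 = 128.

128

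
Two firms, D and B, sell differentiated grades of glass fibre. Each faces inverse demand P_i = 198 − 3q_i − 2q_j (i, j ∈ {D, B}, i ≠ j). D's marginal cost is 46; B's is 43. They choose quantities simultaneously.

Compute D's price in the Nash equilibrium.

Firm D's profit: π = q_D(198 − 3q_D − 2q_B) − 46q_D.
∂π/∂q_D = 152 − 6q_D − 2q_B = 0 ⇒ q_D = 76/3 − (1/3)q_B.
Similarly q_B = 155/6 − (1/3)q_D.
Plugging q_B into D's best response: q_D = 76/3 − (1/3)(155/6 − (1/3)q_D) ⇒ (8/9)q_D = 301/18, so q_D = 18.8125.
Then q_B = 155/6 − (1/3)·18.8125 = 19.5625.
P_D = 198 − 3·18.8125 − 2·19.5625 = 102.4375.

102.4375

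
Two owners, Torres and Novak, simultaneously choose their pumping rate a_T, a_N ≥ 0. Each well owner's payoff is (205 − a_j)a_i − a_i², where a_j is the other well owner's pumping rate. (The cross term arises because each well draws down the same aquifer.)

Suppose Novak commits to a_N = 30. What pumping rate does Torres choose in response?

87.5

Torres's payoff is (205 − a_N)a_T − a_T².
∂π/∂a_T = 205 − a_N − 2a_T = 0, so a_T = 102.5 − 0.5a_N.
At a_N = 30: a_T = 102.5 − 0.5·30 = 87.5.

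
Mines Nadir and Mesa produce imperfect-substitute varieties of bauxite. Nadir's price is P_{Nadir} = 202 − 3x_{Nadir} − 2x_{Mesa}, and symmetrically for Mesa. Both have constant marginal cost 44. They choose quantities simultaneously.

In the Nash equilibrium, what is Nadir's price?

Mine Nadir's profit: π = x_{Nadir}(202 − 3x_{Nadir} − 2x_{Mesa}) − 44x_{Nadir}.
∂π/∂x_{Nadir} = 158 − 6x_{Nadir} − 2x_{Mesa} = 0 ⇒ x_{Nadir} = 79/3 − (1/3)x_{Mesa}.
The game is symmetric, so in equilibrium x_{Mesa} = x_{Nadir}: the reaction function gives (4/3)x_{Nadir} = 79/3, hence x_{Nadir} = 19.75.
P_{Nadir} = 202 − 3·19.75 − 2·19.75 = 103.25.

103.25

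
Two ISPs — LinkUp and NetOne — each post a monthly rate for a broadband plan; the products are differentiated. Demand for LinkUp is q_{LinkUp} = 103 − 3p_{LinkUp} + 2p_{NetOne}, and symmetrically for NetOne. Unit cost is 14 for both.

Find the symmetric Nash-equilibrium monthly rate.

36.25

LinkUp's profit: π = (p_{LinkUp} − 14)(103 − 3p_{LinkUp} + 2p_{NetOne}).
∂π/∂p_{LinkUp} = 145 − 6p_{LinkUp} + 2p_{NetOne} = 0 ⇒ p_{LinkUp} = 145/6 + (1/3)p_{NetOne}.
The game is symmetric, so in equilibrium p_{NetOne} = p_{LinkUp}: the reaction function gives (2/3)p_{LinkUp} = 145/6, hence p_{LinkUp} = 36.25.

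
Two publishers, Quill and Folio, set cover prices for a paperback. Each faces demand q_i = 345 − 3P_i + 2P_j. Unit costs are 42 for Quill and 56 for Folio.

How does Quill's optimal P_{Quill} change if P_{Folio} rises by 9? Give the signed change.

Quill's profit: π = (P_{Quill} − 42)(345 − 3P_{Quill} + 2P_{Folio}).
∂π/∂P_{Quill} = 471 − 6P_{Quill} + 2P_{Folio} = 0 ⇒ P_{Quill} = 78.5 + (1/3)P_{Folio}.
The reaction-function slope is 1/3, so a 9-unit rise in P_{Folio} moves P_{Quill} by 1/3 × 9 = 3. Quill's best response rises — the actions are strategic complements.

3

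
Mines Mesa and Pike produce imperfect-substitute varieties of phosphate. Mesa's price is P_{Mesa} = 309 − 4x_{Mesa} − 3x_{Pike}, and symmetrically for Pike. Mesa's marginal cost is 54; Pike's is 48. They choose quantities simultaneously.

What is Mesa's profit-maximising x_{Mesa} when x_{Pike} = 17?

25.5

Mine Mesa's profit: π = x_{Mesa}(309 − 4x_{Mesa} − 3x_{Pike}) − 54x_{Mesa}.
∂π/∂x_{Mesa} = 255 − 8x_{Mesa} − 3x_{Pike} = 0 ⇒ x_{Mesa} = 31.875 − 0.375x_{Pike}.
At x_{Pike} = 17: x_{Mesa} = 31.875 − 0.375·17 = 25.5.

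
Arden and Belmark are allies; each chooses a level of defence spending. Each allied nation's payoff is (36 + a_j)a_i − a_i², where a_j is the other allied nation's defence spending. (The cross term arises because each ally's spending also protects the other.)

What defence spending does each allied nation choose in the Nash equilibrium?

Arden's payoff is (36 + a_B)a_A − a_A².
∂π/∂a_A = 36 + a_B − 2a_A = 0, so a_A = 18 + 0.5a_B.
By symmetry a_B = a_A; substituting into the reaction function, 0.5a_A = 18 and a_A = 36.

36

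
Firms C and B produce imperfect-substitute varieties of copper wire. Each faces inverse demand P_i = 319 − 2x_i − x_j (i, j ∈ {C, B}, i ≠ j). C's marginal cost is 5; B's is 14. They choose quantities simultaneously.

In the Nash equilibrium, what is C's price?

131.8

Firm C's profit: π = x_C(319 − 2x_C − x_B) − 5x_C.
∂π/∂x_C = 314 − 4x_C − x_B = 0 ⇒ x_C = 78.5 − 0.25x_B.
Similarly x_B = 76.25 − 0.25x_C.
Substituting the second reaction function into the first: x_C = 78.5 − 0.25(76.25 − 0.25x_C), which gives 0.9375x_C = 59.4375 ⇒ x_C = 63.4.
Then x_B = 76.25 − 0.25·63.4 = 60.4.
P_C = 319 − 2·63.4 − 60.4 = 131.8.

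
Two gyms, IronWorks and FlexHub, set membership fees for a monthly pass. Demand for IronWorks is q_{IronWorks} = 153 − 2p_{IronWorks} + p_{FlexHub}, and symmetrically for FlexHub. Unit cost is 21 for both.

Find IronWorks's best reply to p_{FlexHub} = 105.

IronWorks's profit: π = (p_{IronWorks} − 21)(153 − 2p_{IronWorks} + p_{FlexHub}).
∂π/∂p_{IronWorks} = 195 − 4p_{IronWorks} + p_{FlexHub} = 0 ⇒ p_{IronWorks} = 48.75 + 0.25p_{FlexHub}.
At p_{FlexHub} = 105: p_{IronWorks} = 48.75 + 0.25·105 = 75.

75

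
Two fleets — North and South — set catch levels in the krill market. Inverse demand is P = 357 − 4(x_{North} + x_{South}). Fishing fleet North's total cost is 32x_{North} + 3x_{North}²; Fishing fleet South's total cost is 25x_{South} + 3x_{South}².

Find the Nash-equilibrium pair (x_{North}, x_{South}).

Fishing fleet North's profit: π = x_{North}(357 − 4(x_{North} + x_{South})) − 32x_{North} − 3x_{North}².
∂π/∂x_{North} = 325 − 14x_{North} − 4x_{South} = 0, so x_{North} = 325/14 − (2/7)x_{South}.
By the same steps for South: x_{South} = 166/7 − (2/7)x_{North}.
Solving the two reaction functions simultaneously: (1 − (−2/7)(−2/7))x_{North} = 325/14 − (2/7)·(166/7), so (45/49)x_{North} = 1611/98 and x_{North} = 17.9.
Then x_{South} = 166/7 − (2/7)·17.9 = 18.6.

17.9, 18.6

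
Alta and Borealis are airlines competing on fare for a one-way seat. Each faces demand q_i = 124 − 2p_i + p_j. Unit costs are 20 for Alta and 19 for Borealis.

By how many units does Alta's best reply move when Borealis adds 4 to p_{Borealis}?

Alta's profit: π = (p_{Alta} − 20)(124 − 2p_{Alta} + p_{Borealis}).
∂π/∂p_{Alta} = 164 − 4p_{Alta} + p_{Borealis} = 0 ⇒ p_{Alta} = 41 + 0.25p_{Borealis}.
The reaction-function slope is 0.25, so a 4-unit rise in p_{Borealis} moves p_{Alta} by 0.25 × 4 = 1. Alta's best response rises — the actions are strategic complements.

1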